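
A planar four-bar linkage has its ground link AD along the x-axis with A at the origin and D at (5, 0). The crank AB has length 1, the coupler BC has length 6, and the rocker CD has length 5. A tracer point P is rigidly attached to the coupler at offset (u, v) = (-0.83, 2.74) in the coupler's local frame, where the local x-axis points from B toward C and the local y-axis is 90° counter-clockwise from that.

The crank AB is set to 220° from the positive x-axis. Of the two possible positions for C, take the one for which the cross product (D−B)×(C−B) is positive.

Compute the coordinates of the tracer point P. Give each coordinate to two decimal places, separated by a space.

A=(0,0), D=(5.00,0)
B = A + 1.00·(cos220°, sin220°) = (-0.7660, -0.6428)
|BD| = 5.8018
circle(B,6.00) ∩ circle(D,5.00): a=3.8489, h=4.6028
  candidates: C₊=(2.5492,4.3581) cross=26.705; C₋=(3.5691,-4.7909) cross=-26.705
  mode + wants cross > 0 → take C=(2.5492,4.3581) (cross=26.705)
ex = (C−B)/|BC| = (0.5525,0.8335); ey = (-0.8335,0.5525)
P = B + -0.83·ex + 2.74·ey = (-3.5084,0.1794)

-3.51 0.18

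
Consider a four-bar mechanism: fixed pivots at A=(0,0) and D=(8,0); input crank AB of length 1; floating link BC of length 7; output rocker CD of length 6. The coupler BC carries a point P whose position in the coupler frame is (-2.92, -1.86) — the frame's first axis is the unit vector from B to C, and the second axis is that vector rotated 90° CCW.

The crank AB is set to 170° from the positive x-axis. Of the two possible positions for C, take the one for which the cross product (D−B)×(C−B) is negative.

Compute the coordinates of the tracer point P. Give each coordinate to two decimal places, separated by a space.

A=(0,0), D=(8.00,0)
B = A + 1.00·(cos170°, sin170°) = (-0.9848, 0.1736)
|BD| = 8.9865
circle(B,7.00) ∩ circle(D,6.00): a=5.2166, h=4.6677
  candidates: C₊=(4.3210,4.7397) cross=41.946; C₋=(4.1406,-4.5940) cross=-41.946
  mode - wants cross < 0 → take C=(4.1406,-4.5940) (cross=-41.946)
ex = (C−B)/|BC| = (0.7322,-0.6811); ey = (0.6811,0.7322)
P = B + -2.92·ex + -1.86·ey = (-4.3897,0.8006)

-4.39 0.80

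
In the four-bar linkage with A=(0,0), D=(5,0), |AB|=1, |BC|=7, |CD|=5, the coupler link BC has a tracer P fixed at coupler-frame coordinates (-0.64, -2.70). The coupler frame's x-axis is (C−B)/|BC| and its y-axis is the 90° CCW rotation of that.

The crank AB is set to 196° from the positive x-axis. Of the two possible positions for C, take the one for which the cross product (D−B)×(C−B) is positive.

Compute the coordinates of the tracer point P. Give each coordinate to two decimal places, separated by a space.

A=(0,0), D=(5.00,0)
B = A + 1.00·(cos196°, sin196°) = (-0.9613, -0.2756)
|BD| = 5.9676
circle(B,7.00) ∩ circle(D,5.00): a=4.9947, h=4.9044
  candidates: C₊=(3.8015,4.8542) cross=29.268; C₋=(4.2546,-4.9441) cross=-29.268
  mode + wants cross > 0 → take C=(3.8015,4.8542) (cross=29.268)
ex = (C−B)/|BC| = (0.6804,0.7328); ey = (-0.7328,0.6804)
P = B + -0.64·ex + -2.70·ey = (0.5820,-2.5817)

0.58 -2.58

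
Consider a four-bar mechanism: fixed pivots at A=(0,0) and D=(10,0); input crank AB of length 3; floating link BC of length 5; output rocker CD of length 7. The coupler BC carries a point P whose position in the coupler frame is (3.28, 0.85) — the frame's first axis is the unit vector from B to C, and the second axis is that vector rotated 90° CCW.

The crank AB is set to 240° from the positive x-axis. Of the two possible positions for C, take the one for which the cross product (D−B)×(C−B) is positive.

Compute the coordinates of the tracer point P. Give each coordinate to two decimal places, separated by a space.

1.10 -0.42

A=(0,0), D=(10.00,0)
B = A + 3.00·(cos240°, sin240°) = (-1.5000, -2.5981)
|BD| = 11.7898
circle(B,5.00) ∩ circle(D,7.00): a=4.8771, h=1.1018
  candidates: C₊=(3.0144,-0.4486) cross=12.990; C₋=(3.5000,-2.5981) cross=-12.990
  mode + wants cross > 0 → take C=(3.0144,-0.4486) (cross=12.990)
ex = (C−B)/|BC| = (0.9029,0.4299); ey = (-0.4299,0.9029)
P = B + 3.28·ex + 0.85·ey = (1.0960,-0.4206)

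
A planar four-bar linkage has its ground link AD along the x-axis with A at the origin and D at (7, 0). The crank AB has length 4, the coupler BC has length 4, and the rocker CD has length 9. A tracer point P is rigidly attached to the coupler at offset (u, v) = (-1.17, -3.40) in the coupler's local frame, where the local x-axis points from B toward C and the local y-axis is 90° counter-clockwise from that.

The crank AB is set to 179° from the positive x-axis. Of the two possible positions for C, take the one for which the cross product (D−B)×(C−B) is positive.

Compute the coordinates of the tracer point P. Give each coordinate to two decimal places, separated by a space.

-2.14 -3.01

A=(0,0), D=(7.00,0)
B = A + 4.00·(cos179°, sin179°) = (-3.9994, 0.0698)
|BD| = 10.9996
circle(B,4.00) ∩ circle(D,9.00): a=2.5452, h=3.0858
  candidates: C₊=(-1.4347,3.1394) cross=33.943; C₋=(-1.4739,-3.0321) cross=-33.943
  mode + wants cross > 0 → take C=(-1.4347,3.1394) (cross=33.943)
ex = (C−B)/|BC| = (0.6412,0.7674); ey = (-0.7674,0.6412)
P = B + -1.17·ex + -3.40·ey = (-2.1404,-3.0080)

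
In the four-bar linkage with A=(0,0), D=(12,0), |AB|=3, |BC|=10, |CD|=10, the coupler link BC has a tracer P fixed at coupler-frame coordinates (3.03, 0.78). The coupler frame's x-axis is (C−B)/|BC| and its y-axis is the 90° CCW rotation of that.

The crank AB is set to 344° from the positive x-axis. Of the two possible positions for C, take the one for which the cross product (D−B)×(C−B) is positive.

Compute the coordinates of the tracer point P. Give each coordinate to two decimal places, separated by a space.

3.30 2.27

A=(0,0), D=(12.00,0)
B = A + 3.00·(cos344°, sin344°) = (2.8838, -0.8269)
|BD| = 9.1536
circle(B,10.00) ∩ circle(D,10.00): a=4.5768, h=8.8912
  candidates: C₊=(6.6387,8.4413) cross=81.386; C₋=(8.2451,-9.2683) cross=-81.386
  mode + wants cross > 0 → take C=(6.6387,8.4413) (cross=81.386)
ex = (C−B)/|BC| = (0.3755,0.9268); ey = (-0.9268,0.3755)
P = B + 3.03·ex + 0.78·ey = (3.2986,2.2743)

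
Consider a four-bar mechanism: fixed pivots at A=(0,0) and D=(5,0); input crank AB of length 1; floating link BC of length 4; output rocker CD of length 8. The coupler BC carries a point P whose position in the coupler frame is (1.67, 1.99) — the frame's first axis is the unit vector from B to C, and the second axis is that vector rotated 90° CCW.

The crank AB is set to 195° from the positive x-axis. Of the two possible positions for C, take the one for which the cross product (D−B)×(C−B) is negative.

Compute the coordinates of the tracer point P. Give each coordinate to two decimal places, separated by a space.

0.62 -2.32

A=(0,0), D=(5.00,0)
B = A + 1.00·(cos195°, sin195°) = (-0.9659, -0.2588)
|BD| = 5.9715
circle(B,4.00) ∩ circle(D,8.00): a=-1.0333, h=3.8642
  candidates: C₊=(-2.1657,3.5570) cross=23.075; C₋=(-1.8308,-4.1642) cross=-23.075
  mode - wants cross < 0 → take C=(-1.8308,-4.1642) (cross=-23.075)
ex = (C−B)/|BC| = (-0.2162,-0.9763); ey = (0.9763,-0.2162)
P = B + 1.67·ex + 1.99·ey = (0.6159,-2.3196)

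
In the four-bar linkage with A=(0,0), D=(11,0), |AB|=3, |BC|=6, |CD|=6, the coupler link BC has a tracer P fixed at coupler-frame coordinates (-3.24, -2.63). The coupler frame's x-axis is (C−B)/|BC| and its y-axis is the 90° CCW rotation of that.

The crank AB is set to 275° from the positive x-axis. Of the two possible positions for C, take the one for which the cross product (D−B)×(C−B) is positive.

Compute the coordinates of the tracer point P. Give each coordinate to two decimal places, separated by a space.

A=(0,0), D=(11.00,0)
B = A + 3.00·(cos275°, sin275°) = (0.2615, -2.9886)
|BD| = 11.1466
circle(B,6.00) ∩ circle(D,6.00): a=5.5733, h=2.2222
  candidates: C₊=(5.0349,0.6465) cross=24.770; C₋=(6.2265,-3.6351) cross=-24.770
  mode + wants cross > 0 → take C=(5.0349,0.6465) (cross=24.770)
ex = (C−B)/|BC| = (0.7956,0.6059); ey = (-0.6059,0.7956)
P = B + -3.24·ex + -2.63·ey = (-0.7228,-7.0439)

-0.72 -7.04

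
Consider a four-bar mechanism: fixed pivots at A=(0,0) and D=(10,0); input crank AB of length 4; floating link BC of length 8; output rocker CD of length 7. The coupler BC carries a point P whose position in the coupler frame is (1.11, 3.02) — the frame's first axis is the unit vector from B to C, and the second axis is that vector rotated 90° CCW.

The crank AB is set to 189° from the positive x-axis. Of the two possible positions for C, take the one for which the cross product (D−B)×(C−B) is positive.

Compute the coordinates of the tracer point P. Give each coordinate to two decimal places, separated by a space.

A=(0,0), D=(10.00,0)
B = A + 4.00·(cos189°, sin189°) = (-3.9508, -0.6257)
|BD| = 13.9648
circle(B,8.00) ∩ circle(D,7.00): a=7.5195, h=2.7309
  candidates: C₊=(3.4388,2.4393) cross=38.136; C₋=(3.6835,-3.0170) cross=-38.136
  mode + wants cross > 0 → take C=(3.4388,2.4393) (cross=38.136)
ex = (C−B)/|BC| = (0.9237,0.3831); ey = (-0.3831,0.9237)
P = B + 1.11·ex + 3.02·ey = (-4.0825,2.5891)

-4.08 2.59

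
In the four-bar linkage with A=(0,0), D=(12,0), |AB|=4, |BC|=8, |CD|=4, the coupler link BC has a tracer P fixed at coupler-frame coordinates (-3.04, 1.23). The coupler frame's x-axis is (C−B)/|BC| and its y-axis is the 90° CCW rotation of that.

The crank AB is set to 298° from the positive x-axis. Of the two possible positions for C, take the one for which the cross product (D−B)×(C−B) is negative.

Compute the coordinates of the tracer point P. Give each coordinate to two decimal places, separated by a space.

-1.18 -2.36

A=(0,0), D=(12.00,0)
B = A + 4.00·(cos298°, sin298°) = (1.8779, -3.5318)
|BD| = 10.7206
circle(B,8.00) ∩ circle(D,4.00): a=7.5990, h=2.5011
  candidates: C₊=(8.2287,1.3331) cross=26.813; C₋=(9.8766,-3.3899) cross=-26.813
  mode - wants cross < 0 → take C=(9.8766,-3.3899) (cross=-26.813)
ex = (C−B)/|BC| = (0.9998,0.0177); ey = (-0.0177,0.9998)
P = B + -3.04·ex + 1.23·ey = (-1.1835,-2.3559)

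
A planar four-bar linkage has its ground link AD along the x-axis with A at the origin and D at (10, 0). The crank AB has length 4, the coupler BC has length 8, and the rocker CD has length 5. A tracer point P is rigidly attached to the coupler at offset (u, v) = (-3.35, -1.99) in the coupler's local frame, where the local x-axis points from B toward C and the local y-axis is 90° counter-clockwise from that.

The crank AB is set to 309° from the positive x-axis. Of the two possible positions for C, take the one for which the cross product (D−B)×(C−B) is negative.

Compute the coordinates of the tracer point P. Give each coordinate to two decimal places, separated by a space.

A=(0,0), D=(10.00,0)
B = A + 4.00·(cos309°, sin309°) = (2.5173, -3.1086)
|BD| = 8.1027
circle(B,8.00) ∩ circle(D,5.00): a=6.4580, h=4.7217
  candidates: C₊=(6.6696,3.7294) cross=38.259; C₋=(10.2926,-4.9914) cross=-38.259
  mode - wants cross < 0 → take C=(10.2926,-4.9914) (cross=-38.259)
ex = (C−B)/|BC| = (0.9719,-0.2354); ey = (0.2354,0.9719)
P = B + -3.35·ex + -1.99·ey = (-1.2070,-4.2542)

-1.21 -4.25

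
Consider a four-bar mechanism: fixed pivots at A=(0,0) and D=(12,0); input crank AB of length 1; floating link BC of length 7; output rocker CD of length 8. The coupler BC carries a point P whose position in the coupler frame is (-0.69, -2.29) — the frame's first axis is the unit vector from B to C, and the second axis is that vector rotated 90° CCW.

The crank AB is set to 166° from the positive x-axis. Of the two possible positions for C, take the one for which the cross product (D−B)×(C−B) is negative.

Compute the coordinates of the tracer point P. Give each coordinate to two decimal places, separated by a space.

A=(0,0), D=(12.00,0)
B = A + 1.00·(cos166°, sin166°) = (-0.9703, 0.2419)
|BD| = 12.9726
circle(B,7.00) ∩ circle(D,8.00): a=5.9081, h=3.7542
  candidates: C₊=(5.0068,3.8853) cross=48.701; C₋=(4.8668,-3.6218) cross=-48.701
  mode - wants cross < 0 → take C=(4.8668,-3.6218) (cross=-48.701)
ex = (C−B)/|BC| = (0.8339,-0.5520); ey = (0.5520,0.8339)
P = B + -0.69·ex + -2.29·ey = (-2.8097,-1.2868)

-2.81 -1.29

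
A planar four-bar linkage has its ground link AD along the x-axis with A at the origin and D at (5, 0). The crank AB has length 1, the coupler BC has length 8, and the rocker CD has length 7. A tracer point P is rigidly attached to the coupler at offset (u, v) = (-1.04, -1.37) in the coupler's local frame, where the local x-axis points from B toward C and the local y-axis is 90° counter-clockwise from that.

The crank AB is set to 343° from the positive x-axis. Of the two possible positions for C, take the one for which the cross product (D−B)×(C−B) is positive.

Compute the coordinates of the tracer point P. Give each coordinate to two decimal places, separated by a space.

A=(0,0), D=(5.00,0)
B = A + 1.00·(cos343°, sin343°) = (0.9563, -0.2924)
|BD| = 4.0543
circle(B,8.00) ∩ circle(D,7.00): a=3.8770, h=6.9978
  candidates: C₊=(4.3186,6.9668) cross=28.371; C₋=(5.3279,-6.9923) cross=-28.371
  mode + wants cross > 0 → take C=(4.3186,6.9668) (cross=28.371)
ex = (C−B)/|BC| = (0.4203,0.9074); ey = (-0.9074,0.4203)
P = B + -1.04·ex + -1.37·ey = (1.7623,-1.8119)

1.76 -1.81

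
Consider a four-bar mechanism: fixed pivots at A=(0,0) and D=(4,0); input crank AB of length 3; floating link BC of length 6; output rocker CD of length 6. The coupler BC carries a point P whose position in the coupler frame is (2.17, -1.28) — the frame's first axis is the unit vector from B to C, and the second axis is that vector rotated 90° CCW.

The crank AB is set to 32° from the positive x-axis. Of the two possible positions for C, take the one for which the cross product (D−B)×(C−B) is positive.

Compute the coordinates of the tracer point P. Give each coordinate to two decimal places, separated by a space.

A=(0,0), D=(4.00,0)
B = A + 3.00·(cos32°, sin32°) = (2.5441, 1.5898)
|BD| = 2.1557
circle(B,6.00) ∩ circle(D,6.00): a=1.0778, h=5.9024
  candidates: C₊=(7.6250,4.7812) cross=12.724; C₋=(-1.0808,-3.1914) cross=-12.724
  mode + wants cross > 0 → take C=(7.6250,4.7812) (cross=12.724)
ex = (C−B)/|BC| = (0.8468,0.5319); ey = (-0.5319,0.8468)
P = B + 2.17·ex + -1.28·ey = (5.0625,1.6601)

5.06 1.66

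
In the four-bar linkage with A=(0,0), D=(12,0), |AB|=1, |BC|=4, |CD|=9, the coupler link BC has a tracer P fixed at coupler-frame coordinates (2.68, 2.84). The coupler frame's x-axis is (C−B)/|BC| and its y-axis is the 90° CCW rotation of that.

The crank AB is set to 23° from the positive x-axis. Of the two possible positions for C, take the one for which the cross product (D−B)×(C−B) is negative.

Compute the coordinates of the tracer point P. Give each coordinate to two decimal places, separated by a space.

4.81 0.08

A=(0,0), D=(12.00,0)
B = A + 1.00·(cos23°, sin23°) = (0.9205, 0.3907)
|BD| = 11.0864
circle(B,4.00) ∩ circle(D,9.00): a=2.6117, h=3.0297
  candidates: C₊=(3.6373,3.3265) cross=33.589; C₋=(3.4238,-2.7292) cross=-33.589
  mode - wants cross < 0 → take C=(3.4238,-2.7292) (cross=-33.589)
ex = (C−B)/|BC| = (0.6258,-0.7800); ey = (0.7800,0.6258)
P = B + 2.68·ex + 2.84·ey = (4.8128,0.0777)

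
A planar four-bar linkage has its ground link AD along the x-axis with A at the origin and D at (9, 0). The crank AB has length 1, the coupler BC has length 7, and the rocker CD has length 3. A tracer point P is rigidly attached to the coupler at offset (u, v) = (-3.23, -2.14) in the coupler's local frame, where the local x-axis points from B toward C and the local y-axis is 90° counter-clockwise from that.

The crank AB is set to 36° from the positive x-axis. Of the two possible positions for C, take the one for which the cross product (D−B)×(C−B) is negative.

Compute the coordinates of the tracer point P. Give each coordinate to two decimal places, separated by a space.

A=(0,0), D=(9.00,0)
B = A + 1.00·(cos36°, sin36°) = (0.8090, 0.5878)
|BD| = 8.2120
circle(B,7.00) ∩ circle(D,3.00): a=6.5415, h=2.4918
  candidates: C₊=(7.5121,2.6050) cross=20.463; C₋=(7.1554,-2.3659) cross=-20.463
  mode - wants cross < 0 → take C=(7.1554,-2.3659) (cross=-20.463)
ex = (C−B)/|BC| = (0.9066,-0.4219); ey = (0.4219,0.9066)
P = B + -3.23·ex + -2.14·ey = (-3.0223,0.0105)

-3.02 0.01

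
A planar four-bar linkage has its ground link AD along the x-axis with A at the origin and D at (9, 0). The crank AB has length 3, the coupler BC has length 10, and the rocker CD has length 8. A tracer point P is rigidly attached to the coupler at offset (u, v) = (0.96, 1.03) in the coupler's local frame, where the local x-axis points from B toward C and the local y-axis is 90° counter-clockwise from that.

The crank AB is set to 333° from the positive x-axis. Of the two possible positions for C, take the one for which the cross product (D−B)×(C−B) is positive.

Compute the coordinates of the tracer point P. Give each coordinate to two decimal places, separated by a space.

2.14 -0.06

A=(0,0), D=(9.00,0)
B = A + 3.00·(cos333°, sin333°) = (2.6730, -1.3620)
|BD| = 6.4719
circle(B,10.00) ∩ circle(D,8.00): a=6.0172, h=7.9871
  candidates: C₊=(6.8746,7.7125) cross=51.692; C₋=(10.2363,-7.9039) cross=-51.692
  mode + wants cross > 0 → take C=(6.8746,7.7125) (cross=51.692)
ex = (C−B)/|BC| = (0.4202,0.9074); ey = (-0.9074,0.4202)
P = B + 0.96·ex + 1.03·ey = (2.1417,-0.0581)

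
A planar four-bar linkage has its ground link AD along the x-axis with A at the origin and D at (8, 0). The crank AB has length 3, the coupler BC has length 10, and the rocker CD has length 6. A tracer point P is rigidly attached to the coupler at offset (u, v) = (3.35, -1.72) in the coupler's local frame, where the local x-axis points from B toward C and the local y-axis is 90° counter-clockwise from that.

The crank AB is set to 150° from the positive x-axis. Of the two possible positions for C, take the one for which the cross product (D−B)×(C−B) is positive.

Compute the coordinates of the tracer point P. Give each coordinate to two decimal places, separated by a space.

1.17 1.38

A=(0,0), D=(8.00,0)
B = A + 3.00·(cos150°, sin150°) = (-2.5981, 1.5000)
|BD| = 10.7037
circle(B,10.00) ∩ circle(D,6.00): a=8.3415, h=5.5154
  candidates: C₊=(6.4340,5.7920) cross=59.035; C₋=(4.8882,-5.1300) cross=-59.035
  mode + wants cross > 0 → take C=(6.4340,5.7920) (cross=59.035)
ex = (C−B)/|BC| = (0.9032,0.4292); ey = (-0.4292,0.9032)
P = B + 3.35·ex + -1.72·ey = (1.1659,1.3843)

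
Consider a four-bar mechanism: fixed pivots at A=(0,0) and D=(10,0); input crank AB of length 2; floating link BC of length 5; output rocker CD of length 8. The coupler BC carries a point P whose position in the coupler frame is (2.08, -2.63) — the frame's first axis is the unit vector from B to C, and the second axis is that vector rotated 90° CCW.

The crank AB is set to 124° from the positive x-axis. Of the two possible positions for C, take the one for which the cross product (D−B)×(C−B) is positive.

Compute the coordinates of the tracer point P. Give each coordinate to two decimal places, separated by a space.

A=(0,0), D=(10.00,0)
B = A + 2.00·(cos124°, sin124°) = (-1.1184, 1.6581)
|BD| = 11.2413
circle(B,5.00) ∩ circle(D,8.00): a=3.8860, h=3.1463
  candidates: C₊=(3.1892,4.1968) cross=35.368; C₋=(2.2610,-2.0270) cross=-35.368
  mode + wants cross > 0 → take C=(3.1892,4.1968) (cross=35.368)
ex = (C−B)/|BC| = (0.8615,0.5077); ey = (-0.5077,0.8615)
P = B + 2.08·ex + -2.63·ey = (2.0089,0.4484)

2.01 0.45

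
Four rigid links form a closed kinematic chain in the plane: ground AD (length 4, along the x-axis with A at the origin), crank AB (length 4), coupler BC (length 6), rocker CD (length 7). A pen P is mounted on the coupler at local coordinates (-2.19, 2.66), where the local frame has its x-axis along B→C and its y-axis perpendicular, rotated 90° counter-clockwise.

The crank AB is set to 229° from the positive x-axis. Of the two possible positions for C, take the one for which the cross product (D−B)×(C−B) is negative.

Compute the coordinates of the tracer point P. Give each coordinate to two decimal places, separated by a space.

-2.70 0.43

A=(0,0), D=(4.00,0)
B = A + 4.00·(cos229°, sin229°) = (-2.6242, -3.0188)
|BD| = 7.2797
circle(B,6.00) ∩ circle(D,7.00): a=2.7469, h=5.3343
  candidates: C₊=(-2.3367,2.9743) cross=38.832; C₋=(2.0875,-6.7337) cross=-38.832
  mode - wants cross < 0 → take C=(2.0875,-6.7337) (cross=-38.832)
ex = (C−B)/|BC| = (0.7853,-0.6191); ey = (0.6191,0.7853)
P = B + -2.19·ex + 2.66·ey = (-2.6971,0.4259)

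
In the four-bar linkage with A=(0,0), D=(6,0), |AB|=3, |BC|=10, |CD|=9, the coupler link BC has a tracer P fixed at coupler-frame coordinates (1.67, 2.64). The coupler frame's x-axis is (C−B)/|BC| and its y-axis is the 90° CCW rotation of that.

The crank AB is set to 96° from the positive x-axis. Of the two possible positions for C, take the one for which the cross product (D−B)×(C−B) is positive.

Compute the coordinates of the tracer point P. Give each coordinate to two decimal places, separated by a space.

-0.50 6.10

A=(0,0), D=(6.00,0)
B = A + 3.00·(cos96°, sin96°) = (-0.3136, 2.9836)
|BD| = 6.9831
circle(B,10.00) ∩ circle(D,9.00): a=4.8520, h=8.7441
  candidates: C₊=(7.8092,8.8163) cross=61.060; C₋=(0.3373,-6.9952) cross=-61.060
  mode + wants cross > 0 → take C=(7.8092,8.8163) (cross=61.060)
ex = (C−B)/|BC| = (0.8123,0.5833); ey = (-0.5833,0.8123)
P = B + 1.67·ex + 2.64·ey = (-0.4969,6.1020)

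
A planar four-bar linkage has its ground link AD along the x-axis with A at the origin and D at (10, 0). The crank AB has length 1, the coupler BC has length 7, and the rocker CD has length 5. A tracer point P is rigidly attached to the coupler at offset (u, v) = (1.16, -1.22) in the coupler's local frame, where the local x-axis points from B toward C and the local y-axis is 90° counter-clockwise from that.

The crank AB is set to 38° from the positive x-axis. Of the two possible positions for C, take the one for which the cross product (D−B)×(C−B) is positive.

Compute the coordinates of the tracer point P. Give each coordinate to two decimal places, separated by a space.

2.39 0.10

A=(0,0), D=(10.00,0)
B = A + 1.00·(cos38°, sin38°) = (0.7880, 0.6157)
|BD| = 9.2325
circle(B,7.00) ∩ circle(D,5.00): a=5.9160, h=3.7418
  candidates: C₊=(6.9404,3.9546) cross=34.546; C₋=(6.4413,-3.5123) cross=-34.546
  mode + wants cross > 0 → take C=(6.9404,3.9546) (cross=34.546)
ex = (C−B)/|BC| = (0.8789,0.4770); ey = (-0.4770,0.8789)
P = B + 1.16·ex + -1.22·ey = (2.3895,0.0967)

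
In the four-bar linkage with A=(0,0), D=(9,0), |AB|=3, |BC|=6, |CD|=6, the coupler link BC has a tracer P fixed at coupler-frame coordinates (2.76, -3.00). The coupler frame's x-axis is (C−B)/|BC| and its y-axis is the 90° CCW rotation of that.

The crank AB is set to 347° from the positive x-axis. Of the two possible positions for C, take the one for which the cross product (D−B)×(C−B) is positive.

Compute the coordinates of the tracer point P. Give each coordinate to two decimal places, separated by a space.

A=(0,0), D=(9.00,0)
B = A + 3.00·(cos347°, sin347°) = (2.9231, -0.6749)
|BD| = 6.1142
circle(B,6.00) ∩ circle(D,6.00): a=3.0571, h=5.1628
  candidates: C₊=(5.3917,4.7938) cross=31.566; C₋=(6.5314,-5.4686) cross=-31.566
  mode + wants cross > 0 → take C=(5.3917,4.7938) (cross=31.566)
ex = (C−B)/|BC| = (0.4114,0.9114); ey = (-0.9114,0.4114)
P = B + 2.76·ex + -3.00·ey = (6.7930,0.6064)

6.79 0.61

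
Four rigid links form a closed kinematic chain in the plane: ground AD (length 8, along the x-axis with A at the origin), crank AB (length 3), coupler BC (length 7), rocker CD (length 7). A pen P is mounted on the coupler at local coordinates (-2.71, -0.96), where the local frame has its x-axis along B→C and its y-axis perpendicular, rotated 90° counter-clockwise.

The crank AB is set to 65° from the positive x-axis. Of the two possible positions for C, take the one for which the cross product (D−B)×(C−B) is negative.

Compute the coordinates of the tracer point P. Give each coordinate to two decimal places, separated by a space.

-0.12 5.24

A=(0,0), D=(8.00,0)
B = A + 3.00·(cos65°, sin65°) = (1.2679, 2.7189)
|BD| = 7.2605
circle(B,7.00) ∩ circle(D,7.00): a=3.6302, h=5.9851
  candidates: C₊=(6.8752,6.9090) cross=43.455; C₋=(2.3926,-4.1901) cross=-43.455
  mode - wants cross < 0 → take C=(2.3926,-4.1901) (cross=-43.455)
ex = (C−B)/|BC| = (0.1607,-0.9870); ey = (0.9870,0.1607)
P = B + -2.71·ex + -0.96·ey = (-0.1151,5.2395)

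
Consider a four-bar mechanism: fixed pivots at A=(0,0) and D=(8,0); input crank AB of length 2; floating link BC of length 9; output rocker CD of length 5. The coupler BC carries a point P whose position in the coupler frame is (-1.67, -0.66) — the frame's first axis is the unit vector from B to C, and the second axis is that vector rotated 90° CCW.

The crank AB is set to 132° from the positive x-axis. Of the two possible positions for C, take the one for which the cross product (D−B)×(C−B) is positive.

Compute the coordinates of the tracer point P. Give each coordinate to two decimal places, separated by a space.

-2.63 0.24

A=(0,0), D=(8.00,0)
B = A + 2.00·(cos132°, sin132°) = (-1.3383, 1.4863)
|BD| = 9.4558
circle(B,9.00) ∩ circle(D,5.00): a=7.6890, h=4.6775
  candidates: C₊=(6.9904,4.8970) cross=44.229; C₋=(5.5200,-4.3416) cross=-44.229
  mode + wants cross > 0 → take C=(6.9904,4.8970) (cross=44.229)
ex = (C−B)/|BC| = (0.9254,0.3790); ey = (-0.3790,0.9254)
P = B + -1.67·ex + -0.66·ey = (-2.6336,0.2426)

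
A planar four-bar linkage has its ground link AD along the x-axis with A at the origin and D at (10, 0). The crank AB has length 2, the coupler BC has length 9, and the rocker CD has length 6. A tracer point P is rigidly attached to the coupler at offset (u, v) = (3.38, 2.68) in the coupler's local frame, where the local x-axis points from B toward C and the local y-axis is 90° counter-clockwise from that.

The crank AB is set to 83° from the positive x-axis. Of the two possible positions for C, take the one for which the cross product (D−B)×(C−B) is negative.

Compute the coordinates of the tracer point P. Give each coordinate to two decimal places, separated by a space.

4.50 1.27

A=(0,0), D=(10.00,0)
B = A + 2.00·(cos83°, sin83°) = (0.2437, 1.9851)
|BD| = 9.9562
circle(B,9.00) ∩ circle(D,6.00): a=7.2380, h=5.3490
  candidates: C₊=(8.4029,5.7835) cross=53.255; C₋=(6.2699,-4.6996) cross=-53.255
  mode - wants cross < 0 → take C=(6.2699,-4.6996) (cross=-53.255)
ex = (C−B)/|BC| = (0.6696,-0.7427); ey = (0.7427,0.6696)
P = B + 3.38·ex + 2.68·ey = (4.4975,1.2691)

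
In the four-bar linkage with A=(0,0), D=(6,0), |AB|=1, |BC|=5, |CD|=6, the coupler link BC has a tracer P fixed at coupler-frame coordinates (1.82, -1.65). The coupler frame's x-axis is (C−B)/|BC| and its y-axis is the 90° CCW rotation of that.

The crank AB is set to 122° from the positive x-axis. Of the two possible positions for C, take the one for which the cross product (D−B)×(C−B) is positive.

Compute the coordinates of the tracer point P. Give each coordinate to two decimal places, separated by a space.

1.88 1.32

A=(0,0), D=(6.00,0)
B = A + 1.00·(cos122°, sin122°) = (-0.5299, 0.8480)
|BD| = 6.5848
circle(B,5.00) ∩ circle(D,6.00): a=2.4571, h=4.3546
  candidates: C₊=(2.4676,4.8499) cross=28.674; C₋=(1.3459,-3.7867) cross=-28.674
  mode + wants cross > 0 → take C=(2.4676,4.8499) (cross=28.674)
ex = (C−B)/|BC| = (0.5995,0.8004); ey = (-0.8004,0.5995)
P = B + 1.82·ex + -1.65·ey = (1.8818,1.3156)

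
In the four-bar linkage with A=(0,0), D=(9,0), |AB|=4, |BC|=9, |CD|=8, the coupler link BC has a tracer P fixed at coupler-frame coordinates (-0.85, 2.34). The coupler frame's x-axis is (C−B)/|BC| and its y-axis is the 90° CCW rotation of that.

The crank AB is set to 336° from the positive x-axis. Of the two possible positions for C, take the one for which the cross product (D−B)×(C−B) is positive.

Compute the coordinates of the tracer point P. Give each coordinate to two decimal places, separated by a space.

1.19 -1.98

A=(0,0), D=(9.00,0)
B = A + 4.00·(cos336°, sin336°) = (3.6542, -1.6269)
|BD| = 5.5879
circle(B,9.00) ∩ circle(D,8.00): a=4.3151, h=7.8981
  candidates: C₊=(5.4828,7.1853) cross=44.134; C₋=(10.0819,-7.9265) cross=-44.134
  mode + wants cross > 0 → take C=(5.4828,7.1853) (cross=44.134)
ex = (C−B)/|BC| = (0.2032,0.9791); ey = (-0.9791,0.2032)
P = B + -0.85·ex + 2.34·ey = (1.1903,-1.9838)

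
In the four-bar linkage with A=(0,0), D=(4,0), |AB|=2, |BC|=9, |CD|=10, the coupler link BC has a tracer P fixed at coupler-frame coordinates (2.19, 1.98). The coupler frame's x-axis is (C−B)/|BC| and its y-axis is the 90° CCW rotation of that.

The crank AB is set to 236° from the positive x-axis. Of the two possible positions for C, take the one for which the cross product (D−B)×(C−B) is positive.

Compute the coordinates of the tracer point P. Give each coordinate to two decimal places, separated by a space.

A=(0,0), D=(4.00,0)
B = A + 2.00·(cos236°, sin236°) = (-1.1184, -1.6581)
|BD| = 5.3802
circle(B,9.00) ∩ circle(D,10.00): a=0.9244, h=8.9524
  candidates: C₊=(-2.9979,7.1435) cross=48.166; C₋=(2.5200,-9.8899) cross=-48.166
  mode + wants cross > 0 → take C=(-2.9979,7.1435) (cross=48.166)
ex = (C−B)/|BC| = (-0.2088,0.9780); ey = (-0.9780,-0.2088)
P = B + 2.19·ex + 1.98·ey = (-3.5121,0.0701)

-3.51 0.07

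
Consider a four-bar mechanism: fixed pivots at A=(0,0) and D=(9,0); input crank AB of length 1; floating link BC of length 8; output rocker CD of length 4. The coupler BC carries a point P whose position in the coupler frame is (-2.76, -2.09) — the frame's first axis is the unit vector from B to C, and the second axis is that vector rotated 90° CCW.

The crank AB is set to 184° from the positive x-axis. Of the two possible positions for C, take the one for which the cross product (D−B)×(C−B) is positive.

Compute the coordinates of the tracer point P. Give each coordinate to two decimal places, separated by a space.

A=(0,0), D=(9.00,0)
B = A + 1.00·(cos184°, sin184°) = (-0.9976, -0.0698)
|BD| = 9.9978
circle(B,8.00) ∩ circle(D,4.00): a=7.3994, h=3.0411
  candidates: C₊=(6.3805,3.0229) cross=30.405; C₋=(6.4229,-3.0592) cross=-30.405
  mode + wants cross > 0 → take C=(6.3805,3.0229) (cross=30.405)
ex = (C−B)/|BC| = (0.9223,0.3866); ey = (-0.3866,0.9223)
P = B + -2.76·ex + -2.09·ey = (-2.7350,-3.0642)

-2.74 -3.06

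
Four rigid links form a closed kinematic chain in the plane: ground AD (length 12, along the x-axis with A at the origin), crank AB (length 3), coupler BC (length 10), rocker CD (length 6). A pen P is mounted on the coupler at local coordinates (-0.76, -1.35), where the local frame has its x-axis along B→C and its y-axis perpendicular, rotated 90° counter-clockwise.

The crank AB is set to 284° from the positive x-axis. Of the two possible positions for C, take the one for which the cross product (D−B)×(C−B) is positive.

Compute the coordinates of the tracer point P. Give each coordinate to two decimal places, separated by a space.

1.16 -4.40

A=(0,0), D=(12.00,0)
B = A + 3.00·(cos284°, sin284°) = (0.7258, -2.9109)
|BD| = 11.6440
circle(B,10.00) ∩ circle(D,6.00): a=8.5702, h=5.1529
  candidates: C₊=(7.7357,4.2208) cross=60.000; C₋=(10.3120,-5.7577) cross=-60.000
  mode + wants cross > 0 → take C=(7.7357,4.2208) (cross=60.000)
ex = (C−B)/|BC| = (0.7010,0.7132); ey = (-0.7132,0.7010)
P = B + -0.76·ex + -1.35·ey = (1.1558,-4.3992)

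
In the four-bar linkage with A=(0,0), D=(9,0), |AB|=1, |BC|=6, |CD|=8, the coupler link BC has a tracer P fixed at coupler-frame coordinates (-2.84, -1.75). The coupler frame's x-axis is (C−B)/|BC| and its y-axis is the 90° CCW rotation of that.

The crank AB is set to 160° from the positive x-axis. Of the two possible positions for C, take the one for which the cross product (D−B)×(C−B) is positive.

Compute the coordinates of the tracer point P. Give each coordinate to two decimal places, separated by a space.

-1.33 -2.97

A=(0,0), D=(9.00,0)
B = A + 1.00·(cos160°, sin160°) = (-0.9397, 0.3420)
|BD| = 9.9456
circle(B,6.00) ∩ circle(D,8.00): a=3.5651, h=4.8260
  candidates: C₊=(2.7893,5.0425) cross=47.997; C₋=(2.4574,-4.6037) cross=-47.997
  mode + wants cross > 0 → take C=(2.7893,5.0425) (cross=47.997)
ex = (C−B)/|BC| = (0.6215,0.7834); ey = (-0.7834,0.6215)
P = B + -2.84·ex + -1.75·ey = (-1.3338,-2.9705)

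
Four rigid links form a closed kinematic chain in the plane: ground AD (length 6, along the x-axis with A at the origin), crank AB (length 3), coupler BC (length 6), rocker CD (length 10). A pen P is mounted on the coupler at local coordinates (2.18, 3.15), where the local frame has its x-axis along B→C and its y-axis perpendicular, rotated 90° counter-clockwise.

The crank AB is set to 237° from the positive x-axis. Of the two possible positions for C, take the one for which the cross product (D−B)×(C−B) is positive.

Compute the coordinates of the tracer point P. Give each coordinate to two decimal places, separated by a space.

-5.30 -1.41

A=(0,0), D=(6.00,0)
B = A + 3.00·(cos237°, sin237°) = (-1.6339, -2.5160)
|BD| = 8.0378
circle(B,6.00) ∩ circle(D,10.00): a=0.0378, h=5.9999
  candidates: C₊=(-3.4761,3.1942) cross=48.226; C₋=(0.2800,-8.2026) cross=-48.226
  mode + wants cross > 0 → take C=(-3.4761,3.1942) (cross=48.226)
ex = (C−B)/|BC| = (-0.3070,0.9517); ey = (-0.9517,-0.3070)
P = B + 2.18·ex + 3.15·ey = (-5.3011,-1.4085)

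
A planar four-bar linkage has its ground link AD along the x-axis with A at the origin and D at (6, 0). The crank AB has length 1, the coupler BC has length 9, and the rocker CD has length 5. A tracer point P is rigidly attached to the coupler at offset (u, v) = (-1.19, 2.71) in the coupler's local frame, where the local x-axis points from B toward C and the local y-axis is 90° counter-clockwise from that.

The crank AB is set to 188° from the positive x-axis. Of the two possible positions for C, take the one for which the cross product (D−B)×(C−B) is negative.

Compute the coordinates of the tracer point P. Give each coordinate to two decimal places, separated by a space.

A=(0,0), D=(6.00,0)
B = A + 1.00·(cos188°, sin188°) = (-0.9903, -0.1392)
|BD| = 6.9917
circle(B,9.00) ∩ circle(D,5.00): a=7.5006, h=4.9740
  candidates: C₊=(6.4098,4.9832) cross=34.777; C₋=(6.6079,-4.9629) cross=-34.777
  mode - wants cross < 0 → take C=(6.6079,-4.9629) (cross=-34.777)
ex = (C−B)/|BC| = (0.8442,-0.5360); ey = (0.5360,0.8442)
P = B + -1.19·ex + 2.71·ey = (-0.5424,2.7865)

-0.54 2.79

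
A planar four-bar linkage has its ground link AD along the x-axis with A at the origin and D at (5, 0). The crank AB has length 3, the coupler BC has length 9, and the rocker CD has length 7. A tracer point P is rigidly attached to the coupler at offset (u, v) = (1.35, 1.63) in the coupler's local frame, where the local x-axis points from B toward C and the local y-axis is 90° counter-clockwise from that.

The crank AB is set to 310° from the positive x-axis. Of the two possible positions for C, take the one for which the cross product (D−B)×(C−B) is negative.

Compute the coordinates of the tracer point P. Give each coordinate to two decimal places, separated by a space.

A=(0,0), D=(5.00,0)
B = A + 3.00·(cos310°, sin310°) = (1.9284, -2.2981)
|BD| = 3.8362
circle(B,9.00) ∩ circle(D,7.00): a=6.0889, h=6.6276
  candidates: C₊=(2.8334,6.6563) cross=25.425; C₋=(10.7741,-3.9572) cross=-25.425
  mode - wants cross < 0 → take C=(10.7741,-3.9572) (cross=-25.425)
ex = (C−B)/|BC| = (0.9829,-0.1843); ey = (0.1843,0.9829)
P = B + 1.35·ex + 1.63·ey = (3.5557,-0.9449)

3.56 -0.94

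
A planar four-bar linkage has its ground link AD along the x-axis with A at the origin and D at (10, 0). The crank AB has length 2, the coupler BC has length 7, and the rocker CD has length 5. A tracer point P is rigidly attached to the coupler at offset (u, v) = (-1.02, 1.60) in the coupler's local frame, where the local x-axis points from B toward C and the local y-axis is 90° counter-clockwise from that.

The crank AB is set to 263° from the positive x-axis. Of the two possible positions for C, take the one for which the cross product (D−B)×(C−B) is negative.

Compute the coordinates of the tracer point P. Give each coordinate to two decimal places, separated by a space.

A=(0,0), D=(10.00,0)
B = A + 2.00·(cos263°, sin263°) = (-0.2437, -1.9851)
|BD| = 10.4343
circle(B,7.00) ∩ circle(D,5.00): a=6.3672, h=2.9084
  candidates: C₊=(5.4539,2.0815) cross=30.347; C₋=(6.5605,-3.6290) cross=-30.347
  mode - wants cross < 0 → take C=(6.5605,-3.6290) (cross=-30.347)
ex = (C−B)/|BC| = (0.9720,-0.2348); ey = (0.2348,0.9720)
P = B + -1.02·ex + 1.60·ey = (-0.8595,-0.1903)

-0.86 -0.19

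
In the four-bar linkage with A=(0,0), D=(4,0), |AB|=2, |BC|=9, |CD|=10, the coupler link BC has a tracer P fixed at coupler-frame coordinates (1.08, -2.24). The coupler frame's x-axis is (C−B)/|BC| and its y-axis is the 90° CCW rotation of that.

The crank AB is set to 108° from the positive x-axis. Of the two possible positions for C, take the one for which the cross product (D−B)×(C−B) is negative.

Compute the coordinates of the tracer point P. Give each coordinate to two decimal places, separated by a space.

-3.09 1.59

A=(0,0), D=(4.00,0)
B = A + 2.00·(cos108°, sin108°) = (-0.6180, 1.9021)
|BD| = 4.9944
circle(B,9.00) ∩ circle(D,10.00): a=0.5951, h=8.9803
  candidates: C₊=(3.3523,9.9790) cross=44.851; C₋=(-3.4879,-6.6281) cross=-44.851
  mode - wants cross < 0 → take C=(-3.4879,-6.6281) (cross=-44.851)
ex = (C−B)/|BC| = (-0.3189,-0.9478); ey = (0.9478,-0.3189)
P = B + 1.08·ex + -2.24·ey = (-3.0855,1.5928)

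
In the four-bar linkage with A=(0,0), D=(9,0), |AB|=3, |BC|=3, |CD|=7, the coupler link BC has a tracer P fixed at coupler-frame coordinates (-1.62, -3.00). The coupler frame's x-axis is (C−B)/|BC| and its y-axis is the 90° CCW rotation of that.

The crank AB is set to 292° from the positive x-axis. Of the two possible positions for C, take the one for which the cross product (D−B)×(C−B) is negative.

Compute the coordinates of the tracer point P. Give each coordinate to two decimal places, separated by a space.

-1.90 -4.36

A=(0,0), D=(9.00,0)
B = A + 3.00·(cos292°, sin292°) = (1.1238, -2.7816)
|BD| = 8.3529
circle(B,3.00) ∩ circle(D,7.00): a=1.7821, h=2.4133
  candidates: C₊=(2.0005,0.0875) cross=20.158; C₋=(3.6078,-4.4637) cross=-20.158
  mode - wants cross < 0 → take C=(3.6078,-4.4637) (cross=-20.158)
ex = (C−B)/|BC| = (0.8280,-0.5607); ey = (0.5607,0.8280)
P = B + -1.62·ex + -3.00·ey = (-1.8997,-4.3572)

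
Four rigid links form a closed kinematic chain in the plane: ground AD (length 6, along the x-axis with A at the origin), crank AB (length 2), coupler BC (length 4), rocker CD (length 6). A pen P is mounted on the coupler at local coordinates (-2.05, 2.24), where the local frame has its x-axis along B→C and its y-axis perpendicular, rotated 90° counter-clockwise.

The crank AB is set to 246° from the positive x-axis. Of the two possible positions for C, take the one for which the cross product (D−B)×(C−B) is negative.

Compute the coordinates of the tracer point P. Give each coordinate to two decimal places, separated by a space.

A=(0,0), D=(6.00,0)
B = A + 2.00·(cos246°, sin246°) = (-0.8135, -1.8271)
|BD| = 7.0542
circle(B,4.00) ∩ circle(D,6.00): a=2.1095, h=3.3985
  candidates: C₊=(0.3438,2.0018) cross=23.974; C₋=(2.1043,-4.5633) cross=-23.974
  mode - wants cross < 0 → take C=(2.1043,-4.5633) (cross=-23.974)
ex = (C−B)/|BC| = (0.7294,-0.6840); ey = (0.6840,0.7294)
P = B + -2.05·ex + 2.24·ey = (-0.7766,1.2091)

-0.78 1.21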